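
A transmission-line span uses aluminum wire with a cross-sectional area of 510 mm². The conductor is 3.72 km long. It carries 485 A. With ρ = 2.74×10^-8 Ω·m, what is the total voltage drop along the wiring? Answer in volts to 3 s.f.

A = 510 mm² = 5.100e-04 m²
R = ρL/A = (2.74×10^-8)(3720)/(5.100e-04) = 0.1999 Ω
V = IR = 485 × 0.1999 = 96.9 V

96.9 V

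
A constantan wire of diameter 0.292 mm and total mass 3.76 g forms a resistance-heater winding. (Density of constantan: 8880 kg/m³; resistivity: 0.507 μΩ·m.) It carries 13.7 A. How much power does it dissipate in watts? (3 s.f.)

ρ = 0.507 μΩ·m = 5.07×10^-7 Ω·m
A = π(d/2)² = π(1.4600e-04 m)² = 6.6966e-08 m²
L = m/(density·A) = 0.00376/(8880×6.6966e-08) = 6.323 m
R = ρL/A = (5.07×10^-7)(6.323)/(6.6966e-08) = 47.87 Ω
P = I²R = (13.7)² × 47.87 = 8980 W

8980 W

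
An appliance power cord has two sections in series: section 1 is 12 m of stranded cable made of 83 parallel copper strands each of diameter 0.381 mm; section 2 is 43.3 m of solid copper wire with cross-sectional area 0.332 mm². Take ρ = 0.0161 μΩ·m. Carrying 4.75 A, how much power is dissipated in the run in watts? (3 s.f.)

47.8 W

ρ = 0.0161 μΩ·m = 1.61×10^-8 Ω·m
Section 1: A_strand = π(1.9050e-04)² = 1.140e-07 m²; R₁ = ρL/(N·A_s) = (1.61×10^-8)(12)/(83×1.140e-07) = 0.02042 Ω
Section 2: A = 0.332 mm² = 3.320e-07 m²
R₂ = (1.61×10^-8)(43.3)/(3.320e-07) = 2.1 Ω
R = R₁ + R₂ = 2.12 Ω
P = I²R = (4.75)² × 2.12 = 47.8 W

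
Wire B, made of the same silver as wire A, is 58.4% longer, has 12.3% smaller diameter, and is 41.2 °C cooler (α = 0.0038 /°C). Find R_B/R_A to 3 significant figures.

R ∝ ρL/d² with ρ ∝ (1+αΔT), so R_B/R_A = (1 + 58.4/100) × (1 − 12.3/100)⁻² × (1 − 0.0038×41.2)
= 1.584 × 1.3 × 0.8434 = 1.74

1.74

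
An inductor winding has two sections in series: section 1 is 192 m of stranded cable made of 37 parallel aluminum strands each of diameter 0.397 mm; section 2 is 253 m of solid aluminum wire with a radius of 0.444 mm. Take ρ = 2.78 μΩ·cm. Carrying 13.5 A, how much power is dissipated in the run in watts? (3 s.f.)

ρ = 2.78 μΩ·cm = 2.78×10^-8 Ω·m
Section 1: A_strand = π(1.9850e-04)² = 1.238e-07 m²; R₁ = ρL/(N·A_s) = (2.78×10^-8)(192)/(37×1.238e-07) = 1.165 Ω
Section 2: A = πr² = π(4.4400e-04 m)² = 6.193e-07 m²
R₂ = (2.78×10^-8)(253)/(6.193e-07) = 11.36 Ω
R = R₁ + R₂ = 12.52 Ω
P = I²R = (13.5)² × 12.52 = 2280 W

2280 W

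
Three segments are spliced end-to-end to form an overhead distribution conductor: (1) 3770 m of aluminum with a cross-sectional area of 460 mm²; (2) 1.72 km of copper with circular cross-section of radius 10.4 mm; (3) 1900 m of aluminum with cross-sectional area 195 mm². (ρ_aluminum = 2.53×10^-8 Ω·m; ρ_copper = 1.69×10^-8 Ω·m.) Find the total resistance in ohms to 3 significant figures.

Seg 1: A = 460 mm² = 4.600e-04 m²
R_1 = (2.53×10^-8)(3770)/(4.600e-04) = 0.2074 Ω
Seg 2: A = πr² = π(1.0400e-02 m)² = 3.398e-04 m²
R_2 = (1.69×10^-8)(1720)/(3.398e-04) = 0.08555 Ω
Seg 3: A = 195 mm² = 1.950e-04 m²
R_3 = (2.53×10^-8)(1900)/(1.950e-04) = 0.2465 Ω
R_total = R_1 + R_2 + R_3 = 0.539 Ω

0.539 Ω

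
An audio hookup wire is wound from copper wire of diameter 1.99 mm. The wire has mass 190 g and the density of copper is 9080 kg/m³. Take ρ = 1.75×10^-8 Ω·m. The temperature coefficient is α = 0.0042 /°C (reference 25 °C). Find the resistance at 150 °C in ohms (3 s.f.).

A = π(d/2)² = π(9.9500e-04 m)² = 3.1103e-06 m²
L = m/(density·A) = 0.19/(9080×3.1103e-06) = 6.728 m
R = ρL/A = (1.75×10^-8)(6.728)/(3.1103e-06) = 0.03785 Ω
R(150 °C) = 0.03785 × (1 + 0.0042×125) = 0.0577 Ω

0.0577 Ω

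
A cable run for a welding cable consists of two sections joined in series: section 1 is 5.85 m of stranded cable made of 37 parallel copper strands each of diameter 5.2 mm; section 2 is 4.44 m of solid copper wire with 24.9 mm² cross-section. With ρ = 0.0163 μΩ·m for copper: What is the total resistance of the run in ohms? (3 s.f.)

ρ = 0.0163 μΩ·m = 1.63×10^-8 Ω·m
Section 1: A_strand = π(2.6000e-03)² = 2.124e-05 m²; R₁ = ρL/(N·A_s) = (1.63×10^-8)(5.85)/(37×2.124e-05) = 1.214×10^-4 Ω
Section 2: A = 24.9 mm² = 2.490e-05 m²
R₂ = (1.63×10^-8)(4.44)/(2.490e-05) = 0.002907 Ω
R = R₁ + R₂ = 0.00303 Ω

0.00303 Ω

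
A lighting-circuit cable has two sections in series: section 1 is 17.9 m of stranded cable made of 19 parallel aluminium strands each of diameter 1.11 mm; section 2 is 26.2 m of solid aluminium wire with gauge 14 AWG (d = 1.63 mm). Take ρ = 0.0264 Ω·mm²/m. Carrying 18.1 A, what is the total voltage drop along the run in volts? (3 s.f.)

6.46 V

ρ = 0.0264 Ω·mm²/m = 2.64×10^-8 Ω·m
Section 1: A_strand = π(5.5500e-04)² = 9.677e-07 m²; R₁ = ρL/(N·A_s) = (2.64×10^-8)(17.9)/(19×9.677e-07) = 0.0257 Ω
Section 2: A = π(1.63/2 mm)² = π(8.1500e-04 m)² = 2.087e-06 m²
R₂ = (2.64×10^-8)(26.2)/(2.087e-06) = 0.3315 Ω
R = R₁ + R₂ = 0.3572 Ω
V = IR = 18.1 × 0.3572 = 6.46 V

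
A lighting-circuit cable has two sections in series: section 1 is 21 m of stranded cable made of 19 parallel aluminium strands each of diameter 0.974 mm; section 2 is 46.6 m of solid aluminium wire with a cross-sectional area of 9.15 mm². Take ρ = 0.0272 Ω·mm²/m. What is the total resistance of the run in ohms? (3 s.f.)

ρ = 0.0272 Ω·mm²/m = 2.72×10^-8 Ω·m
Section 1: A_strand = π(4.8700e-04)² = 7.451e-07 m²; R₁ = ρL/(N·A_s) = (2.72×10^-8)(21)/(19×7.451e-07) = 0.04035 Ω
Section 2: A = 9.15 mm² = 9.150e-06 m²
R₂ = (2.72×10^-8)(46.6)/(9.150e-06) = 0.1385 Ω
R = R₁ + R₂ = 0.179 Ω

0.179 Ω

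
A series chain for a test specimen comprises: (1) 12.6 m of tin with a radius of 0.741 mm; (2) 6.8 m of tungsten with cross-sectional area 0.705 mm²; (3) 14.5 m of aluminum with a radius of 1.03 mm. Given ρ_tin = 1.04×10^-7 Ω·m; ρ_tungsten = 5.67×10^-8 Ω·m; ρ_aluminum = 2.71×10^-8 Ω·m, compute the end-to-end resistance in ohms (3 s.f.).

Seg 1: A = πr² = π(7.4100e-04 m)² = 1.725e-06 m²
R_1 = (1.04×10^-7)(12.6)/(1.725e-06) = 0.7597 Ω
Seg 2: A = 0.705 mm² = 7.050e-07 m²
R_2 = (5.67×10^-8)(6.8)/(7.050e-07) = 0.5469 Ω
Seg 3: A = πr² = π(1.0300e-03 m)² = 3.333e-06 m²
R_3 = (2.71×10^-8)(14.5)/(3.333e-06) = 0.1179 Ω
R_total = R_1 + R_2 + R_3 = 1.42 Ω

1.42 Ω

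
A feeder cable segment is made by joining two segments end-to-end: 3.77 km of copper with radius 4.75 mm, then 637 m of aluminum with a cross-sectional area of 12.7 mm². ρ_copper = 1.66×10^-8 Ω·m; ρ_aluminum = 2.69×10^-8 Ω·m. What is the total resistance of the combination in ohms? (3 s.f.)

Segment 1: A = πr² = π(4.7500e-03 m)² = 7.088e-05 m²
R₁ = ρL/A = (1.66×10^-8)(3770)/(7.088e-05) = 0.8829 Ω
Segment 2: A = 12.7 mm² = 1.270e-05 m²
R₂ = (2.69×10^-8)(637)/(1.270e-05) = 1.349 Ω
R = R₁ + R₂ = 2.23 Ω

2.23 Ω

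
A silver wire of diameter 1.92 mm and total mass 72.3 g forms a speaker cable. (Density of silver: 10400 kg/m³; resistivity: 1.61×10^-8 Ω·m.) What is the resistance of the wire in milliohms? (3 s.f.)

A = π(d/2)² = π(9.6000e-04 m)² = 2.8953e-06 m²
L = m/(density·A) = 0.0723/(10400×2.8953e-06) = 2.401 m
R = ρL/A = (1.61×10^-8)(2.401)/(2.8953e-06) = 13.4 mΩ

13.4 mΩ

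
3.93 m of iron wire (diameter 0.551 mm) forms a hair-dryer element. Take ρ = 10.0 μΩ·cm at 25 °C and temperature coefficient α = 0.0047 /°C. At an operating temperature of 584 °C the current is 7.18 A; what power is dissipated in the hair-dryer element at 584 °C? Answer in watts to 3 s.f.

ρ = 10.0 μΩ·cm = 1.00×10^-7 Ω·m
A = π(d/2)² = π(2.7550e-04 m)² = 2.384e-07 m²
R₍25₎ = ρL/A = (1.00×10^-7)(3.93)/(2.384e-07) = 1.648 Ω
R₍584₎ = R₍25₎(1 + αΔT) = 1.648 × (1 + 0.0047×559) = 5.978 Ω
P = I²R = (7.18)² × 5.978 = 308 W

308 W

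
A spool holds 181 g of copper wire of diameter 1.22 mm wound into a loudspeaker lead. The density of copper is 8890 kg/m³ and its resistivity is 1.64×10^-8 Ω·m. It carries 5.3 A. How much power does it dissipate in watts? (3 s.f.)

6.86 W

A = π(d/2)² = π(6.1000e-04 m)² = 1.1690e-06 m²
L = m/(density·A) = 0.181/(8890×1.1690e-06) = 17.42 m
R = ρL/A = (1.64×10^-8)(17.42)/(1.1690e-06) = 0.2443 Ω
P = I²R = (5.3)² × 0.2443 = 6.86 W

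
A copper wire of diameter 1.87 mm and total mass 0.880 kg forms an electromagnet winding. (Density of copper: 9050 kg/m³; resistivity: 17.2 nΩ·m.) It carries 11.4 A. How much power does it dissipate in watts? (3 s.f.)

ρ = 17.2 nΩ·m = 1.72×10^-8 Ω·m
A = π(d/2)² = π(9.3500e-04 m)² = 2.7465e-06 m²
L = m/(density·A) = 0.88/(9050×2.7465e-06) = 35.4 m
R = ρL/A = (1.72×10^-8)(35.4)/(2.7465e-06) = 0.2217 Ω
P = I²R = (11.4)² × 0.2217 = 28.8 W

28.8 W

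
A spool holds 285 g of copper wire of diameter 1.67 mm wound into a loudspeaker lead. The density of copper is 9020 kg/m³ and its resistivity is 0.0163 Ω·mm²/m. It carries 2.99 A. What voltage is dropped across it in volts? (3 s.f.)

ρ = 0.0163 Ω·mm²/m = 1.63×10^-8 Ω·m
A = π(d/2)² = π(8.3500e-04 m)² = 2.1904e-06 m²
L = m/(density·A) = 0.285/(9020×2.1904e-06) = 14.42 m
R = ρL/A = (1.63×10^-8)(14.42)/(2.1904e-06) = 0.1073 Ω
V = IR = 2.99 × 0.1073 = 0.321 V

0.321 V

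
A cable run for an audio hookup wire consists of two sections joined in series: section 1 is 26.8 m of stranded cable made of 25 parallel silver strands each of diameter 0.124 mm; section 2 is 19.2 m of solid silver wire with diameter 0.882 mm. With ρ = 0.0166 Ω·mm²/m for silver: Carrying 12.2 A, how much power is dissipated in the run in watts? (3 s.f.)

ρ = 0.0166 Ω·mm²/m = 1.66×10^-8 Ω·m
Section 1: A_strand = π(6.2000e-05)² = 1.208e-08 m²; R₁ = ρL/(N·A_s) = (1.66×10^-8)(26.8)/(25×1.208e-08) = 1.474 Ω
Section 2: A = π(d/2)² = π(4.4100e-04 m)² = 6.110e-07 m²
R₂ = (1.66×10^-8)(19.2)/(6.110e-07) = 0.5217 Ω
R = R₁ + R₂ = 1.995 Ω
P = I²R = (12.2)² × 1.995 = 297 W

297 W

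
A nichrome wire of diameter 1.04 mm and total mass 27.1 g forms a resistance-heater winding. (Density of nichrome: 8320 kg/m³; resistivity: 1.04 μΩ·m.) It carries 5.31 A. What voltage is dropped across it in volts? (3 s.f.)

ρ = 1.04 μΩ·m = 1.04×10^-6 Ω·m
A = π(d/2)² = π(5.2000e-04 m)² = 8.4949e-07 m²
L = m/(density·A) = 0.0271/(8320×8.4949e-07) = 3.834 m
R = ρL/A = (1.04×10^-6)(3.834)/(8.4949e-07) = 4.694 Ω
V = IR = 5.31 × 4.694 = 24.9 V

24.9 V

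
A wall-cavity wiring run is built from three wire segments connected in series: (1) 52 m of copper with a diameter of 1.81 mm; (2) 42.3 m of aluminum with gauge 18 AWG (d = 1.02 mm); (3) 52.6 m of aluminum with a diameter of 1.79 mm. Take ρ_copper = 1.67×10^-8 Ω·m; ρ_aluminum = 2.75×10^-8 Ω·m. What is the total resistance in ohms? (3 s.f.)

2.34 Ω

Seg 1: A = π(d/2)² = π(9.0500e-04 m)² = 2.573e-06 m²
R_1 = (1.67×10^-8)(52)/(2.573e-06) = 0.3375 Ω
Seg 2: A = π(1.02/2 mm)² = π(5.1000e-04 m)² = 8.171e-07 m²
R_2 = (2.75×10^-8)(42.3)/(8.171e-07) = 1.424 Ω
Seg 3: A = π(d/2)² = π(8.9500e-04 m)² = 2.516e-06 m²
R_3 = (2.75×10^-8)(52.6)/(2.516e-06) = 0.5748 Ω
R_total = R_1 + R_2 + R_3 = 2.34 Ω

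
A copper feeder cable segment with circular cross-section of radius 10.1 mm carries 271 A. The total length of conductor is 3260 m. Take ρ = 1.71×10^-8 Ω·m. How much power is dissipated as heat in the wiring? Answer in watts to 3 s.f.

A = πr² = π(1.0100e-02 m)² = 3.205e-04 m²
R = ρL/A = (1.71×10^-8)(3260)/(3.205e-04) = 0.1739 Ω
P = I²R = (271)² × 0.1739 = 12800 W

12800 W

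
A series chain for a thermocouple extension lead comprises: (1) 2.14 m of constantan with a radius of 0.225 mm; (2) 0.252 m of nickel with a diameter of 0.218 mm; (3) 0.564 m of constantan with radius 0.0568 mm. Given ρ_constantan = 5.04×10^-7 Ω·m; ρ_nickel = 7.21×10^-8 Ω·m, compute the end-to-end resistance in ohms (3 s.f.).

Seg 1: A = πr² = π(2.2500e-04 m)² = 1.590e-07 m²
R_1 = (5.04×10^-7)(2.14)/(1.590e-07) = 6.782 Ω
Seg 2: A = π(d/2)² = π(1.0900e-04 m)² = 3.733e-08 m²
R_2 = (7.21×10^-8)(0.252)/(3.733e-08) = 0.4868 Ω
Seg 3: A = πr² = π(5.6800e-05 m)² = 1.014e-08 m²
R_3 = (5.04×10^-7)(0.564)/(1.014e-08) = 28.05 Ω
R_total = R_1 + R_2 + R_3 = 35.3 Ω

35.3 Ω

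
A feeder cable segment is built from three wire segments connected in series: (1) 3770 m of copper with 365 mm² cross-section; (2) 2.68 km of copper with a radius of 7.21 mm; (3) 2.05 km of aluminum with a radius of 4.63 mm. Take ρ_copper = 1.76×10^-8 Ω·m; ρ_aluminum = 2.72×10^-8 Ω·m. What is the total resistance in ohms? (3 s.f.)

Seg 1: A = 365 mm² = 3.650e-04 m²
R_1 = (1.76×10^-8)(3770)/(3.650e-04) = 0.1818 Ω
Seg 2: A = πr² = π(7.2100e-03 m)² = 1.633e-04 m²
R_2 = (1.76×10^-8)(2680)/(1.633e-04) = 0.2888 Ω
Seg 3: A = πr² = π(4.6300e-03 m)² = 6.735e-05 m²
R_3 = (2.72×10^-8)(2050)/(6.735e-05) = 0.828 Ω
R_total = R_1 + R_2 + R_3 = 1.30 Ω

1.30 Ω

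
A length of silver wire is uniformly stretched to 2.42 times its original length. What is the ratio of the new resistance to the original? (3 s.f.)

5.86

Volume constant ⇒ A' = A/k with k = 2.42. R' = ρ(kL)/(A/k) = k²R.
Factor = 5.86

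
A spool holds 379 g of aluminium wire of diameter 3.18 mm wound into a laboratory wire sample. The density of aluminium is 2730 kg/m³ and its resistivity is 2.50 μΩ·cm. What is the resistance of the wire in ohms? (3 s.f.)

ρ = 2.50 μΩ·cm = 2.50×10^-8 Ω·m
A = π(d/2)² = π(1.5900e-03 m)² = 7.9423e-06 m²
L = m/(density·A) = 0.379/(2730×7.9423e-06) = 17.48 m
R = ρL/A = (2.50×10^-8)(17.48)/(7.9423e-06) = 0.0550 Ω

0.0550 Ω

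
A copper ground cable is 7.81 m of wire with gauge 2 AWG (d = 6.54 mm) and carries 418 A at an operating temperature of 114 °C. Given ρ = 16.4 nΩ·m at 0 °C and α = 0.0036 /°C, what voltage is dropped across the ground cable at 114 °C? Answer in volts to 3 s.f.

ρ = 16.4 nΩ·m = 1.64×10^-8 Ω·m
A = π(6.54/2 mm)² = π(3.2700e-03 m)² = 3.359e-05 m²
R₍0₎ = ρL/A = (1.64×10^-8)(7.81)/(3.359e-05) = 0.003813 Ω
R₍114₎ = R₍0₎(1 + αΔT) = 0.003813 × (1 + 0.0036×114) = 0.005378 Ω
V = IR = 418 × 0.005378 = 2.25 V

2.25 V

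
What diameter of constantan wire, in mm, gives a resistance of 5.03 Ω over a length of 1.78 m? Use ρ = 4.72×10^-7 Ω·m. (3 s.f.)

A = ρL/R = (4.72×10^-7)(1.78)/(5.03) = 1.670e-07 m²
d = 2√(A/π) = 4.612e-04 m = 0.461 mm

0.461 mm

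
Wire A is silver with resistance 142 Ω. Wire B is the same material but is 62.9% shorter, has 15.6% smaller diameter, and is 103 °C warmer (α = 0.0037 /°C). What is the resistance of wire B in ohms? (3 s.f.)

102 Ω

R ∝ ρL/d² with ρ ∝ (1+αΔT), so R_B/R_A = (1 − 62.9/100) × (1 − 15.6/100)⁻² × (1 + 0.0037×103)
= 0.371 × 1.404 × 1.381 = 0.7193
R_B = 0.7193 × 142 = 102 Ω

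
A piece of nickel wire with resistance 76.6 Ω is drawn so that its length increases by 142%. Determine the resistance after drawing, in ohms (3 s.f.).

k = 1 + 142/100 = 2.42; volume constant ⇒ A' = A/k, so R' = k²R.
R' = 5.856 × 76.6 = 449 Ω

449 Ω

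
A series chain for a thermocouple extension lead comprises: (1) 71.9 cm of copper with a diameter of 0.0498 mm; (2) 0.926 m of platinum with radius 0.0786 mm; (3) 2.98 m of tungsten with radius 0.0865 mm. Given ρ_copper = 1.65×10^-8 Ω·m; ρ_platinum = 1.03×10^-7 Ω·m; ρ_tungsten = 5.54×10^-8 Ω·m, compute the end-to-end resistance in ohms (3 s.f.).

Seg 1: A = π(d/2)² = π(2.4900e-05 m)² = 1.948e-09 m²
R_1 = (1.65×10^-8)(0.719)/(1.948e-09) = 6.091 Ω
Seg 2: A = πr² = π(7.8600e-05 m)² = 1.941e-08 m²
R_2 = (1.03×10^-7)(0.926)/(1.941e-08) = 4.914 Ω
Seg 3: A = πr² = π(8.6500e-05 m)² = 2.351e-08 m²
R_3 = (5.54×10^-8)(2.98)/(2.351e-08) = 7.023 Ω
R_total = R_1 + R_2 + R_3 = 18.0 Ω

18.0 Ω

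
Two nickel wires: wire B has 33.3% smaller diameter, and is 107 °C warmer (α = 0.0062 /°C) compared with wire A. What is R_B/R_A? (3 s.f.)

3.74

R ∝ ρL/d² with ρ ∝ (1+αΔT), so R_B/R_A = (1 − 33.3/100)⁻² × (1 + 0.0062×107)
= 2.248 × 1.663 = 3.74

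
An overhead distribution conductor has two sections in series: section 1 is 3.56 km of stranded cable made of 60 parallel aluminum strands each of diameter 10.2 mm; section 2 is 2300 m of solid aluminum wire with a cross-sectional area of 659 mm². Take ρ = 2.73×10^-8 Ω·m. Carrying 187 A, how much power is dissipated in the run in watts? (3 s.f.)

Section 1: A_strand = π(5.1000e-03)² = 8.171e-05 m²; R₁ = ρL/(N·A_s) = (2.73×10^-8)(3560)/(60×8.171e-05) = 0.01982 Ω
Section 2: A = 659 mm² = 6.590e-04 m²
R₂ = (2.73×10^-8)(2300)/(6.590e-04) = 0.09528 Ω
R = R₁ + R₂ = 0.1151 Ω
P = I²R = (187)² × 0.1151 = 4030 W

4030 W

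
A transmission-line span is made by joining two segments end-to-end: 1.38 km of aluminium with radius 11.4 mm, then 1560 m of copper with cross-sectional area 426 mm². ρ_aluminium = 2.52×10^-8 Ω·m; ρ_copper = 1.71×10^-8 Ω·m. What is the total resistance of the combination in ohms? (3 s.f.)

0.148 Ω

Segment 1: A = πr² = π(1.1400e-02 m)² = 4.083e-04 m²
R₁ = ρL/A = (2.52×10^-8)(1380)/(4.083e-04) = 0.08518 Ω
Segment 2: A = 426 mm² = 4.260e-04 m²
R₂ = (1.71×10^-8)(1560)/(4.260e-04) = 0.06262 Ω
R = R₁ + R₂ = 0.148 Ω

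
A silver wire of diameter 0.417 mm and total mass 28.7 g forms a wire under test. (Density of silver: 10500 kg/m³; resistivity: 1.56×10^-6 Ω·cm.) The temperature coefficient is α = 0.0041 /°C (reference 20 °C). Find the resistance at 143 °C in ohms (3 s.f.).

3.44 Ω

ρ = 1.56×10^-6 Ω·cm = 1.56×10^-8 Ω·m
A = π(d/2)² = π(2.0850e-04 m)² = 1.3657e-07 m²
L = m/(density·A) = 0.0287/(10500×1.3657e-07) = 20.01 m
R = ρL/A = (1.56×10^-8)(20.01)/(1.3657e-07) = 2.286 Ω
R(143 °C) = 2.286 × (1 + 0.0041×123) = 3.44 Ω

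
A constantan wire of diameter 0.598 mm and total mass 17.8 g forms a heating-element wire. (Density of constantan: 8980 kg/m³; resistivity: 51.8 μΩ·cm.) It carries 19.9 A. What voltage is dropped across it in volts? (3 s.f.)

ρ = 51.8 μΩ·cm = 5.18×10^-7 Ω·m
A = π(d/2)² = π(2.9900e-04 m)² = 2.8086e-07 m²
L = m/(density·A) = 0.0178/(8980×2.8086e-07) = 7.058 m
R = ρL/A = (5.18×10^-7)(7.058)/(2.8086e-07) = 13.02 Ω
V = IR = 19.9 × 13.02 = 259 V

259 V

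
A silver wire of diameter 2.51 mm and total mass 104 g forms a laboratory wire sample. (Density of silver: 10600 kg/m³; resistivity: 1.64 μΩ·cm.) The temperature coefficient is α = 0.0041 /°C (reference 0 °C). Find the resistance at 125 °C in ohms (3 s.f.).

ρ = 1.64 μΩ·cm = 1.64×10^-8 Ω·m
A = π(d/2)² = π(1.2550e-03 m)² = 4.9481e-06 m²
L = m/(density·A) = 0.104/(10600×4.9481e-06) = 1.983 m
R = ρL/A = (1.64×10^-8)(1.983)/(4.9481e-06) = 0.006572 Ω
R(125 °C) = 0.006572 × (1 + 0.0041×125) = 0.00994 Ω

0.00994 Ω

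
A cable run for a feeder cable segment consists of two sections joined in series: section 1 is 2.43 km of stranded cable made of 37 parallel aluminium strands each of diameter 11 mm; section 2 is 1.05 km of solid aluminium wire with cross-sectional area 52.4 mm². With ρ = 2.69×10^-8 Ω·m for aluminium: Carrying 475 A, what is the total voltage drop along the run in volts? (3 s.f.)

Section 1: A_strand = π(5.5000e-03)² = 9.503e-05 m²; R₁ = ρL/(N·A_s) = (2.69×10^-8)(2430)/(37×9.503e-05) = 0.01859 Ω
Section 2: A = 52.4 mm² = 5.240e-05 m²
R₂ = (2.69×10^-8)(1050)/(5.240e-05) = 0.539 Ω
R = R₁ + R₂ = 0.5576 Ω
V = IR = 475 × 0.5576 = 265 V

265 V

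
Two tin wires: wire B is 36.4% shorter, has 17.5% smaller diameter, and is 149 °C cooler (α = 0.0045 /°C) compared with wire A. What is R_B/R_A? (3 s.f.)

0.308

R ∝ ρL/d² with ρ ∝ (1+αΔT), so R_B/R_A = (1 − 36.4/100) × (1 − 17.5/100)⁻² × (1 − 0.0045×149)
= 0.636 × 1.469 × 0.3295 = 0.308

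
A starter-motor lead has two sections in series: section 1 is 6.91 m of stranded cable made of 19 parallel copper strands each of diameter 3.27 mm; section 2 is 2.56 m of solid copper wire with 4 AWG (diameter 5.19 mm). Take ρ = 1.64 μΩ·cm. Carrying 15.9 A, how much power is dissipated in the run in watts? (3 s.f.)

ρ = 1.64 μΩ·cm = 1.64×10^-8 Ω·m
Section 1: A_strand = π(1.6350e-03)² = 8.398e-06 m²; R₁ = ρL/(N·A_s) = (1.64×10^-8)(6.91)/(19×8.398e-06) = 7.102×10^-4 Ω
Section 2: A = π(5.19/2 mm)² = π(2.5950e-03 m)² = 2.116e-05 m²
R₂ = (1.64×10^-8)(2.56)/(2.116e-05) = 0.001985 Ω
R = R₁ + R₂ = 0.002695 Ω
P = I²R = (15.9)² × 0.002695 = 0.681 W

0.681 W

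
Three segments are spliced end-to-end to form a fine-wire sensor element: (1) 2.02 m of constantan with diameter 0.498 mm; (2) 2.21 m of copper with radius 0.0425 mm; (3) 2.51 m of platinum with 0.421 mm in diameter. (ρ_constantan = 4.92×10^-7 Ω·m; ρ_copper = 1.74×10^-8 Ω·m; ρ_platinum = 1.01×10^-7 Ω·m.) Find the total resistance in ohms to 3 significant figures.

13.7 Ω

Seg 1: A = π(d/2)² = π(2.4900e-04 m)² = 1.948e-07 m²
R_1 = (4.92×10^-7)(2.02)/(1.948e-07) = 5.102 Ω
Seg 2: A = πr² = π(4.2500e-05 m)² = 5.675e-09 m²
R_2 = (1.74×10^-8)(2.21)/(5.675e-09) = 6.777 Ω
Seg 3: A = π(d/2)² = π(2.1050e-04 m)² = 1.392e-07 m²
R_3 = (1.01×10^-7)(2.51)/(1.392e-07) = 1.821 Ω
R_total = R_1 + R_2 + R_3 = 13.7 Ω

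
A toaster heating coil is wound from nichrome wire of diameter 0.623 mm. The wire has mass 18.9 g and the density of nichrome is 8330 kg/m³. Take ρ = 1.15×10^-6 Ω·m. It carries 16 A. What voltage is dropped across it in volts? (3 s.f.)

449 V

A = π(d/2)² = π(3.1150e-04 m)² = 3.0484e-07 m²
L = m/(density·A) = 0.0189/(8330×3.0484e-07) = 7.443 m
R = ρL/A = (1.15×10^-6)(7.443)/(3.0484e-07) = 28.08 Ω
V = IR = 16 × 28.08 = 449 V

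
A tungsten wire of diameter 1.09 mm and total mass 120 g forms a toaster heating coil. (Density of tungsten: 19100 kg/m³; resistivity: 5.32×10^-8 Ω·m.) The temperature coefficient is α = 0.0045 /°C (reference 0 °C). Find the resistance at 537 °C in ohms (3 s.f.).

1.31 Ω

A = π(d/2)² = π(5.4500e-04 m)² = 9.3313e-07 m²
L = m/(density·A) = 0.12/(19100×9.3313e-07) = 6.733 m
R = ρL/A = (5.32×10^-8)(6.733)/(9.3313e-07) = 0.3839 Ω
R(537 °C) = 0.3839 × (1 + 0.0045×537) = 1.31 Ω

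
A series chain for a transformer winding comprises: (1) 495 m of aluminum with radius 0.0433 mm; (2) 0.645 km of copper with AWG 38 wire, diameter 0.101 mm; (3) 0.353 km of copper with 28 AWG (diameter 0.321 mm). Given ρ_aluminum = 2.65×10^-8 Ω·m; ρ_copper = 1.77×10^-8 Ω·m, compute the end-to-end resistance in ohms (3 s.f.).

3730 Ω

Seg 1: A = πr² = π(4.3300e-05 m)² = 5.890e-09 m²
R_1 = (2.65×10^-8)(495)/(5.890e-09) = 2227 Ω
Seg 2: A = π(0.101/2 mm)² = π(5.0500e-05 m)² = 8.012e-09 m²
R_2 = (1.77×10^-8)(645)/(8.012e-09) = 1425 Ω
Seg 3: A = π(0.321/2 mm)² = π(1.6050e-04 m)² = 8.093e-08 m²
R_3 = (1.77×10^-8)(353)/(8.093e-08) = 77.21 Ω
R_total = R_1 + R_2 + R_3 = 3730 Ω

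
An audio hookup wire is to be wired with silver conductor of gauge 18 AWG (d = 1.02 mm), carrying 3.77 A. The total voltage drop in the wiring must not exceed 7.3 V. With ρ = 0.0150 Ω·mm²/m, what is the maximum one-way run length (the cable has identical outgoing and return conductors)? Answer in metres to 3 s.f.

ρ = 0.0150 Ω·mm²/m = 1.50×10^-8 Ω·m
A = π(1.02/2 mm)² = π(5.1000e-04 m)² = 8.171e-07 m²
L_max = V_max·A/(2·ρI) = (7.3)(8.171e-07)/(2×1.50×10^-8×3.77) = 52.7 m

52.7 m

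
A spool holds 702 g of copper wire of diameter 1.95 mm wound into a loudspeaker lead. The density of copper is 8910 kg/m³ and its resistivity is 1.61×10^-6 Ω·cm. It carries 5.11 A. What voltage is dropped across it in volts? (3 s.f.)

ρ = 1.61×10^-6 Ω·cm = 1.61×10^-8 Ω·m
A = π(d/2)² = π(9.7500e-04 m)² = 2.9865e-06 m²
L = m/(density·A) = 0.702/(8910×2.9865e-06) = 26.38 m
R = ρL/A = (1.61×10^-8)(26.38)/(2.9865e-06) = 0.1422 Ω
V = IR = 5.11 × 0.1422 = 0.727 V

0.727 V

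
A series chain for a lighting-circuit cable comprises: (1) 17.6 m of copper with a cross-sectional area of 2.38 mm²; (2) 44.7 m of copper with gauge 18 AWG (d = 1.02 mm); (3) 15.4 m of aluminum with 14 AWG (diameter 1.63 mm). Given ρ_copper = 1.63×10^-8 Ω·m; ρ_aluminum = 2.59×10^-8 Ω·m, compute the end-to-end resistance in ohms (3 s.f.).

1.20 Ω

Seg 1: A = 2.38 mm² = 2.380e-06 m²
R_1 = (1.63×10^-8)(17.6)/(2.380e-06) = 0.1205 Ω
Seg 2: A = π(1.02/2 mm)² = π(5.1000e-04 m)² = 8.171e-07 m²
R_2 = (1.63×10^-8)(44.7)/(8.171e-07) = 0.8917 Ω
Seg 3: A = π(1.63/2 mm)² = π(8.1500e-04 m)² = 2.087e-06 m²
R_3 = (2.59×10^-8)(15.4)/(2.087e-06) = 0.1911 Ω
R_total = R_1 + R_2 + R_3 = 1.20 Ω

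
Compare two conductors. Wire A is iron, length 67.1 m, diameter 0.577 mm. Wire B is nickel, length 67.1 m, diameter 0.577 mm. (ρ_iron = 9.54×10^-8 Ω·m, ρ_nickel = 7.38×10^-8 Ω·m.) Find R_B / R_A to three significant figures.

R ∝ ρL/d², so R_B/R_A = (ρ_B/ρ_A)
= (7.38×10^-8/9.54×10^-8) = 0.774

0.774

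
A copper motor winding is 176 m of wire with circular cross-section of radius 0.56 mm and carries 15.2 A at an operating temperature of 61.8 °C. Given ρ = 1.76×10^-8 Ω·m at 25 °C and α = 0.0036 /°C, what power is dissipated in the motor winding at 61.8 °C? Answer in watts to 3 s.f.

A = πr² = π(5.6000e-04 m)² = 9.852e-07 m²
R₍25₎ = ρL/A = (1.76×10^-8)(176)/(9.852e-07) = 3.144 Ω
R₍61.8₎ = R₍25₎(1 + αΔT) = 3.144 × (1 + 0.0036×36.8) = 3.561 Ω
P = I²R = (15.2)² × 3.561 = 823 W

823 W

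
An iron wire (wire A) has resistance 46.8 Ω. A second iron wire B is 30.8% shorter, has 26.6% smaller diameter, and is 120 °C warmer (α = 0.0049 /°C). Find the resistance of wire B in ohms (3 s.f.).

95.5 Ω

R ∝ ρL/d² with ρ ∝ (1+αΔT), so R_B/R_A = (1 − 30.8/100) × (1 − 26.6/100)⁻² × (1 + 0.0049×120)
= 0.692 × 1.856 × 1.588 = 2.04
R_B = 2.04 × 46.8 = 95.5 Ω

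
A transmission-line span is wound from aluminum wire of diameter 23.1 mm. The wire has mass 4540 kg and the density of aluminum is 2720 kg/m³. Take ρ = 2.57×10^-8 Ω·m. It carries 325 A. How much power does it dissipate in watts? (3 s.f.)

25800 W

A = π(d/2)² = π(1.1550e-02 m)² = 4.1910e-04 m²
L = m/(density·A) = 4540/(2720×4.1910e-04) = 3983 m
R = ρL/A = (2.57×10^-8)(3983)/(4.1910e-04) = 0.2442 Ω
P = I²R = (325)² × 0.2442 = 25800 W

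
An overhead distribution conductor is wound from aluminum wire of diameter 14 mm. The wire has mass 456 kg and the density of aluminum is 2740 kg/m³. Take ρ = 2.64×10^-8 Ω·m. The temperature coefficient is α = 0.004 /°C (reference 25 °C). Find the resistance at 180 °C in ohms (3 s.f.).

A = π(d/2)² = π(7.0000e-03 m)² = 1.5394e-04 m²
L = m/(density·A) = 456/(2740×1.5394e-04) = 1081 m
R = ρL/A = (2.64×10^-8)(1081)/(1.5394e-04) = 0.1854 Ω
R(180 °C) = 0.1854 × (1 + 0.004×155) = 0.300 Ω

0.300 Ω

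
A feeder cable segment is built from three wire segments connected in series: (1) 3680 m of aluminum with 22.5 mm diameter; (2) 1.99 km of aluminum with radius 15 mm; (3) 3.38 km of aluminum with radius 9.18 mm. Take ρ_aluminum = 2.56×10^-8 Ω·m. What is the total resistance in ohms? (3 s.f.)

Seg 1: A = π(d/2)² = π(1.1250e-02 m)² = 3.976e-04 m²
R_1 = (2.56×10^-8)(3680)/(3.976e-04) = 0.2369 Ω
Seg 2: A = πr² = π(1.5000e-02 m)² = 7.069e-04 m²
R_2 = (2.56×10^-8)(1990)/(7.069e-04) = 0.07207 Ω
Seg 3: A = πr² = π(9.1800e-03 m)² = 2.647e-04 m²
R_3 = (2.56×10^-8)(3380)/(2.647e-04) = 0.3268 Ω
R_total = R_1 + R_2 + R_3 = 0.636 Ω

0.636 Ω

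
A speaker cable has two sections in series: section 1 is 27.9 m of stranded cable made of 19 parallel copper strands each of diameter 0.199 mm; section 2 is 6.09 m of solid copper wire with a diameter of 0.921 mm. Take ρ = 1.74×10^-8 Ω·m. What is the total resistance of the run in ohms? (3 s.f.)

0.981 Ω

Section 1: A_strand = π(9.9500e-05)² = 3.110e-08 m²; R₁ = ρL/(N·A_s) = (1.74×10^-8)(27.9)/(19×3.110e-08) = 0.8215 Ω
Section 2: A = π(d/2)² = π(4.6050e-04 m)² = 6.662e-07 m²
R₂ = (1.74×10^-8)(6.09)/(6.662e-07) = 0.1591 Ω
R = R₁ + R₂ = 0.981 Ω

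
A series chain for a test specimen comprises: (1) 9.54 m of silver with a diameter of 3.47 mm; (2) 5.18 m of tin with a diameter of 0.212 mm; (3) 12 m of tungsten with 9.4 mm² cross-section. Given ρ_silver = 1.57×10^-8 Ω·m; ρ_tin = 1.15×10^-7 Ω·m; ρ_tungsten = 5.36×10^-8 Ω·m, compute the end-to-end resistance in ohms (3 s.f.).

17.0 Ω

Seg 1: A = π(d/2)² = π(1.7350e-03 m)² = 9.457e-06 m²
R_1 = (1.57×10^-8)(9.54)/(9.457e-06) = 0.01584 Ω
Seg 2: A = π(d/2)² = π(1.0600e-04 m)² = 3.530e-08 m²
R_2 = (1.15×10^-7)(5.18)/(3.530e-08) = 16.88 Ω
Seg 3: A = 9.4 mm² = 9.400e-06 m²
R_3 = (5.36×10^-8)(12)/(9.400e-06) = 0.06843 Ω
R_total = R_1 + R_2 + R_3 = 17.0 Ω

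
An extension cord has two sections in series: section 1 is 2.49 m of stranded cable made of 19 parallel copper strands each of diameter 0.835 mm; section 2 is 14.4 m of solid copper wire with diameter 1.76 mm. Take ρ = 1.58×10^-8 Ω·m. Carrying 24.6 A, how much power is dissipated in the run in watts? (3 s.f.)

58.9 W

Section 1: A_strand = π(4.1750e-04)² = 5.476e-07 m²; R₁ = ρL/(N·A_s) = (1.58×10^-8)(2.49)/(19×5.476e-07) = 0.003781 Ω
Section 2: A = π(d/2)² = π(8.8000e-04 m)² = 2.433e-06 m²
R₂ = (1.58×10^-8)(14.4)/(2.433e-06) = 0.09352 Ω
R = R₁ + R₂ = 0.0973 Ω
P = I²R = (24.6)² × 0.0973 = 58.9 W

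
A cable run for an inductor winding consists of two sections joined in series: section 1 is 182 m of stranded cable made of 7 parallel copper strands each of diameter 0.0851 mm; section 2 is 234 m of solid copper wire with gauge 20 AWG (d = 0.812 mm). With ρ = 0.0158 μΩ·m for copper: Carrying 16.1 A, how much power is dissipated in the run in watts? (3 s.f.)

ρ = 0.0158 μΩ·m = 1.58×10^-8 Ω·m
Section 1: A_strand = π(4.2550e-05)² = 5.688e-09 m²; R₁ = ρL/(N·A_s) = (1.58×10^-8)(182)/(7×5.688e-09) = 72.22 Ω
Section 2: A = π(0.812/2 mm)² = π(4.0600e-04 m)² = 5.178e-07 m²
R₂ = (1.58×10^-8)(234)/(5.178e-07) = 7.14 Ω
R = R₁ + R₂ = 79.36 Ω
P = I²R = (16.1)² × 79.36 = 20600 W

20600 W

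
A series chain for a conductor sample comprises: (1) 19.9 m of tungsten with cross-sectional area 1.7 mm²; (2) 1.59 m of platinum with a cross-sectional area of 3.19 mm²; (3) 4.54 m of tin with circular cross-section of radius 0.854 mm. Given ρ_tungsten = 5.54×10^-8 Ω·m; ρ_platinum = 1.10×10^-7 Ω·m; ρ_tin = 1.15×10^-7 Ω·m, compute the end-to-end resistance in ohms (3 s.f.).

Seg 1: A = 1.7 mm² = 1.700e-06 m²
R_1 = (5.54×10^-8)(19.9)/(1.700e-06) = 0.6485 Ω
Seg 2: A = 3.19 mm² = 3.190e-06 m²
R_2 = (1.10×10^-7)(1.59)/(3.190e-06) = 0.05483 Ω
Seg 3: A = πr² = π(8.5400e-04 m)² = 2.291e-06 m²
R_3 = (1.15×10^-7)(4.54)/(2.291e-06) = 0.2279 Ω
R_total = R_1 + R_2 + R_3 = 0.931 Ω

0.931 Ω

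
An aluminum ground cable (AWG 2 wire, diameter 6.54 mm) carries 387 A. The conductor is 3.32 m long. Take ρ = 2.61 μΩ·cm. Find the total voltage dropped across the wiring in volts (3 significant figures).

ρ = 2.61 μΩ·cm = 2.61×10^-8 Ω·m
A = π(6.54/2 mm)² = π(3.2700e-03 m)² = 3.359e-05 m²
R = ρL/A = (2.61×10^-8)(3.32)/(3.359e-05) = 0.002579 Ω
V = IR = 387 × 0.002579 = 0.998 V

0.998 V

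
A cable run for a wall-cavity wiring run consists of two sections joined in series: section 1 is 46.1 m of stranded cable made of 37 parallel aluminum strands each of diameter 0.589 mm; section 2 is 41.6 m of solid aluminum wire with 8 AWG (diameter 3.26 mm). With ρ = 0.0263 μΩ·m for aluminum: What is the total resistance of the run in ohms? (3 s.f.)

0.251 Ω

ρ = 0.0263 μΩ·m = 2.63×10^-8 Ω·m
Section 1: A_strand = π(2.9450e-04)² = 2.725e-07 m²; R₁ = ρL/(N·A_s) = (2.63×10^-8)(46.1)/(37×2.725e-07) = 0.1203 Ω
Section 2: A = π(3.26/2 mm)² = π(1.6300e-03 m)² = 8.347e-06 m²
R₂ = (2.63×10^-8)(41.6)/(8.347e-06) = 0.1311 Ω
R = R₁ + R₂ = 0.251 Ω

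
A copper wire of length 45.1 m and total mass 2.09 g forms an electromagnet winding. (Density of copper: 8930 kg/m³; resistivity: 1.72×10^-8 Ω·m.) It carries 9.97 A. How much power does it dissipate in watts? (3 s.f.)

14900 W

A = m/(density·L) = 0.00209/(8930×45.1) = 5.1894e-09 m²
R = ρL/A = (1.72×10^-8)(45.1)/(5.1894e-09) = 149.5 Ω
P = I²R = (9.97)² × 149.5 = 14900 W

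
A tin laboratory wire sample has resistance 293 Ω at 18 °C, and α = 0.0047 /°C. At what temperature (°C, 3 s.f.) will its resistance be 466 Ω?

R = R₀(1 + α(T − T₀)) ⇒ T = T₀ + (R/R₀ − 1)/α
T = 18 + (466/293 − 1)/0.0047 = 18 + (0.5904)/0.0047 = 144 °C

144 °C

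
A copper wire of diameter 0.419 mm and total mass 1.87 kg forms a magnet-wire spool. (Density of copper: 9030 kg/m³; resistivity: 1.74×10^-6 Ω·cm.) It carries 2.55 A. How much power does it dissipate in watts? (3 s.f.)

1230 W

ρ = 1.74×10^-6 Ω·cm = 1.74×10^-8 Ω·m
A = π(d/2)² = π(2.0950e-04 m)² = 1.3789e-07 m²
L = m/(density·A) = 1.87/(9030×1.3789e-07) = 1502 m
R = ρL/A = (1.74×10^-8)(1502)/(1.3789e-07) = 189.5 Ω
P = I²R = (2.55)² × 189.5 = 1230 W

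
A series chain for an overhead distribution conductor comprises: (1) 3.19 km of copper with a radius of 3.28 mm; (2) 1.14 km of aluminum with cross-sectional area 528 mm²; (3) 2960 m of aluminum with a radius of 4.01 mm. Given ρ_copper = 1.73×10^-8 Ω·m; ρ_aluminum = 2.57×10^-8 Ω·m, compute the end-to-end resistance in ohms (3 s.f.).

Seg 1: A = πr² = π(3.2800e-03 m)² = 3.380e-05 m²
R_1 = (1.73×10^-8)(3190)/(3.380e-05) = 1.633 Ω
Seg 2: A = 528 mm² = 5.280e-04 m²
R_2 = (2.57×10^-8)(1140)/(5.280e-04) = 0.05549 Ω
Seg 3: A = πr² = π(4.0100e-03 m)² = 5.052e-05 m²
R_3 = (2.57×10^-8)(2960)/(5.052e-05) = 1.506 Ω
R_total = R_1 + R_2 + R_3 = 3.19 Ω

3.19 Ω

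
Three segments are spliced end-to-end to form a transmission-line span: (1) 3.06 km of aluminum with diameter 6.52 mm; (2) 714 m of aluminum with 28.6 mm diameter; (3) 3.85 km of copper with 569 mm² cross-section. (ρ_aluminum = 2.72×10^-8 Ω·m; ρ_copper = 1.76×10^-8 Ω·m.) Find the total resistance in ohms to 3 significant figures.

2.64 Ω

Seg 1: A = π(d/2)² = π(3.2600e-03 m)² = 3.339e-05 m²
R_1 = (2.72×10^-8)(3060)/(3.339e-05) = 2.493 Ω
Seg 2: A = π(d/2)² = π(1.4300e-02 m)² = 6.424e-04 m²
R_2 = (2.72×10^-8)(714)/(6.424e-04) = 0.03023 Ω
Seg 3: A = 569 mm² = 5.690e-04 m²
R_3 = (1.76×10^-8)(3850)/(5.690e-04) = 0.1191 Ω
R_total = R_1 + R_2 + R_3 = 2.64 Ω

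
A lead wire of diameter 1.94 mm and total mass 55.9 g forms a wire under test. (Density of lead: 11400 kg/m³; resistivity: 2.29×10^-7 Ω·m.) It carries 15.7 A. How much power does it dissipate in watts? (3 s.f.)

A = π(d/2)² = π(9.7000e-04 m)² = 2.9559e-06 m²
L = m/(density·A) = 0.0559/(11400×2.9559e-06) = 1.659 m
R = ρL/A = (2.29×10^-7)(1.659)/(2.9559e-06) = 0.1285 Ω
P = I²R = (15.7)² × 0.1285 = 31.7 W

31.7 W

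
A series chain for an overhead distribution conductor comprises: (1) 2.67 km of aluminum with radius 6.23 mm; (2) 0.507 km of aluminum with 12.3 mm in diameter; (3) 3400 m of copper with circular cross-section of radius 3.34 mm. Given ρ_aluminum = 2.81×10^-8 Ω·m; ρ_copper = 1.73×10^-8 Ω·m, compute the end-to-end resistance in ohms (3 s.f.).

Seg 1: A = πr² = π(6.2300e-03 m)² = 1.219e-04 m²
R_1 = (2.81×10^-8)(2670)/(1.219e-04) = 0.6153 Ω
Seg 2: A = π(d/2)² = π(6.1500e-03 m)² = 1.188e-04 m²
R_2 = (2.81×10^-8)(507)/(1.188e-04) = 0.1199 Ω
Seg 3: A = πr² = π(3.3400e-03 m)² = 3.505e-05 m²
R_3 = (1.73×10^-8)(3400)/(3.505e-05) = 1.678 Ω
R_total = R_1 + R_2 + R_3 = 2.41 Ω

2.41 Ω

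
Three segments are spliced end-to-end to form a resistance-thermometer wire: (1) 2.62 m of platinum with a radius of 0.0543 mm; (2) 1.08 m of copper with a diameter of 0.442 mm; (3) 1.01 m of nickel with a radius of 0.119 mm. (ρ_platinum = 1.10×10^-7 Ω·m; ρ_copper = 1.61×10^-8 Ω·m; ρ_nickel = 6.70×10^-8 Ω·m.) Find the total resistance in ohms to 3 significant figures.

Seg 1: A = πr² = π(5.4300e-05 m)² = 9.263e-09 m²
R_1 = (1.10×10^-7)(2.62)/(9.263e-09) = 31.11 Ω
Seg 2: A = π(d/2)² = π(2.2100e-04 m)² = 1.534e-07 m²
R_2 = (1.61×10^-8)(1.08)/(1.534e-07) = 0.1133 Ω
Seg 3: A = πr² = π(1.1900e-04 m)² = 4.449e-08 m²
R_3 = (6.70×10^-8)(1.01)/(4.449e-08) = 1.521 Ω
R_total = R_1 + R_2 + R_3 = 32.7 Ω

32.7 Ω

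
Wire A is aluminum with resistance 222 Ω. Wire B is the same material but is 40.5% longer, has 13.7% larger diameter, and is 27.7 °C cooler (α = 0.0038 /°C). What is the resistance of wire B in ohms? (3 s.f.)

R ∝ ρL/d² with ρ ∝ (1+αΔT), so R_B/R_A = (1 + 40.5/100) × (1 + 13.7/100)⁻² × (1 − 0.0038×27.7)
= 1.405 × 0.7735 × 0.8947 = 0.9724
R_B = 0.9724 × 222 = 216 Ω

216 Ω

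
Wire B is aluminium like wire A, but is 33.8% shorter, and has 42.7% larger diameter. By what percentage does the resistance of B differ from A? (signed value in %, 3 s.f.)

R ∝ L/d², so R_B/R_A = (1 − 33.8/100) × (1 + 42.7/100)⁻²
= 0.662 × 0.4911 = 0.3251
(R_B − R_A)/R_A = 0.3251 − 1 = -67.5%

-67.5%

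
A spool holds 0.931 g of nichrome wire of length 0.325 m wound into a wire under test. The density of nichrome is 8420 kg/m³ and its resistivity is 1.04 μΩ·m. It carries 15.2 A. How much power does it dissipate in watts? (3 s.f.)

ρ = 1.04 μΩ·m = 1.04×10^-6 Ω·m
A = m/(density·L) = 9.310×10^-4/(8420×0.325) = 3.4022e-07 m²
R = ρL/A = (1.04×10^-6)(0.325)/(3.4022e-07) = 0.9935 Ω
P = I²R = (15.2)² × 0.9935 = 230 W

230 W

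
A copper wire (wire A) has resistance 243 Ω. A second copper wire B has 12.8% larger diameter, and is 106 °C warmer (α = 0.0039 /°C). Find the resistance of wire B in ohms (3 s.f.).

R ∝ ρL/d² with ρ ∝ (1+αΔT), so R_B/R_A = (1 + 12.8/100)⁻² × (1 + 0.0039×106)
= 0.7859 × 1.413 = 1.111
R_B = 1.111 × 243 = 270 Ω

270 Ω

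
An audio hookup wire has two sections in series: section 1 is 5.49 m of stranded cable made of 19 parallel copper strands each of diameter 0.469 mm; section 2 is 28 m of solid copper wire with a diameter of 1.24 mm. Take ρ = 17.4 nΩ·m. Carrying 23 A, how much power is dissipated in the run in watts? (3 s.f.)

229 W

ρ = 17.4 nΩ·m = 1.74×10^-8 Ω·m
Section 1: A_strand = π(2.3450e-04)² = 1.728e-07 m²; R₁ = ρL/(N·A_s) = (1.74×10^-8)(5.49)/(19×1.728e-07) = 0.0291 Ω
Section 2: A = π(d/2)² = π(6.2000e-04 m)² = 1.208e-06 m²
R₂ = (1.74×10^-8)(28)/(1.208e-06) = 0.4034 Ω
R = R₁ + R₂ = 0.4325 Ω
P = I²R = (23)² × 0.4325 = 229 W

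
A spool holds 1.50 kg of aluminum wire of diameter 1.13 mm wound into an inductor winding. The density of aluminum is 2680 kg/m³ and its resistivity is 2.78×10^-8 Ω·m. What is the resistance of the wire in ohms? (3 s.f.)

15.5 Ω

A = π(d/2)² = π(5.6500e-04 m)² = 1.0029e-06 m²
L = m/(density·A) = 1.5/(2680×1.0029e-06) = 558.1 m
R = ρL/A = (2.78×10^-8)(558.1)/(1.0029e-06) = 15.5 Ω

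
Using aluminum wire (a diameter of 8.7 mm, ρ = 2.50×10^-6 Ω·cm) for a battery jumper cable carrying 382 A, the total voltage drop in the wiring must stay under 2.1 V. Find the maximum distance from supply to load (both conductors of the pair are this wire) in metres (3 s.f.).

6.54 m

ρ = 2.50×10^-6 Ω·cm = 2.50×10^-8 Ω·m
A = π(d/2)² = π(4.3500e-03 m)² = 5.945e-05 m²
L_max = V_max·A/(2·ρI) = (2.1)(5.945e-05)/(2×2.50×10^-8×382) = 6.54 m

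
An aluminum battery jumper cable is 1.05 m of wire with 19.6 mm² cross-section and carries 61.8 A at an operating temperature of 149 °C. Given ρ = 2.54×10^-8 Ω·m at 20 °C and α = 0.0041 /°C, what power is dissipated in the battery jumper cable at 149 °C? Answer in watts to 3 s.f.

7.95 W

A = 19.6 mm² = 1.960e-05 m²
R₍20₎ = ρL/A = (2.54×10^-8)(1.05)/(1.960e-05) = 0.001361 Ω
R₍149₎ = R₍20₎(1 + αΔT) = 0.001361 × (1 + 0.0041×129) = 0.00208 Ω
P = I²R = (61.8)² × 0.00208 = 7.95 W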